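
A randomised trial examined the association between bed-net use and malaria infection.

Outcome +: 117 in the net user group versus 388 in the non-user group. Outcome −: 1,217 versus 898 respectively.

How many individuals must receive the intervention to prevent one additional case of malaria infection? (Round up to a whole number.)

Risk in treated group = 117/1334 = 0.08771; risk in control = 388/1286 = 0.30171.
Absolute risk reduction = 0.30171 − 0.08771 = 0.21400
NNT = 1 / ARR = 1 / 0.21400 = 4.673 → round up → 5

5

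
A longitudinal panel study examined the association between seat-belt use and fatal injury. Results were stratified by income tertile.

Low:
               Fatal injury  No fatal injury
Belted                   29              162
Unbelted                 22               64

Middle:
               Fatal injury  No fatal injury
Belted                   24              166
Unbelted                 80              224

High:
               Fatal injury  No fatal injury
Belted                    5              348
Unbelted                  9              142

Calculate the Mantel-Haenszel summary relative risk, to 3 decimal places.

0.484

RR_MH = Σ(aᵢ·n₀ᵢ/nᵢ) / Σ(cᵢ·n₁ᵢ/nᵢ), with n₁ᵢ = aᵢ+bᵢ (exposed), n₀ᵢ = cᵢ+dᵢ (unexposed), nᵢ = n₁ᵢ+n₀ᵢ.
Stratum 1 (Low): n₁ = 191, n₀ = 86, n = 277; a·n₀/n = 29·86/277 = 9.0036; c·n₁/n = 22·191/277 = 15.1697
Stratum 2 (Middle): n₁ = 190, n₀ = 304, n = 494; a·n₀/n = 24·304/494 = 14.7692; c·n₁/n = 80·190/494 = 30.7692
Stratum 3 (High): n₁ = 353, n₀ = 151, n = 504; a·n₀/n = 5·151/504 = 1.4980; c·n₁/n = 9·353/504 = 6.3036
RR_MH = (9.0036 + 14.7692 + 1.4980) / (15.1697 + 30.7692 + 6.3036) = 25.2709 / 52.2425 = 0.48372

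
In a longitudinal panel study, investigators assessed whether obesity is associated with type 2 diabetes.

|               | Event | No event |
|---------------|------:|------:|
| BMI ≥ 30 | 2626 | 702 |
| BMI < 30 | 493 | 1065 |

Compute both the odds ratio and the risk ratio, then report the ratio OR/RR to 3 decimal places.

Cells: a = 2626, b = 702, c = 493, d = 1065.
OR = (2626·1065)/(702·493) = 2796690/346086 = 8.08091
Risk in exposed = 2626/3328 = 0.78906; risk in unexposed = 493/1558 = 0.31643; RR = 2.49363
OR/RR = 8.08091 / 2.49363 = 3.24062
The outcome is not rare, so the OR lies further from 1 than the RR.

3.241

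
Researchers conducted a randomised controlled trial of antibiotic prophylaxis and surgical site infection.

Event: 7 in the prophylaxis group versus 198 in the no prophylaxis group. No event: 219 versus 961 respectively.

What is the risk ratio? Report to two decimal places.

From the description: a = 7, b = 219, c = 198, d = 961.
Risk in exposed = 7/226 = 0.03097; risk in unexposed = 198/1159 = 0.17084.
RR = 0.03097 / 0.17084 = 0.18130
The risk is 82% lower among the exposed than among the unexposed.

0.18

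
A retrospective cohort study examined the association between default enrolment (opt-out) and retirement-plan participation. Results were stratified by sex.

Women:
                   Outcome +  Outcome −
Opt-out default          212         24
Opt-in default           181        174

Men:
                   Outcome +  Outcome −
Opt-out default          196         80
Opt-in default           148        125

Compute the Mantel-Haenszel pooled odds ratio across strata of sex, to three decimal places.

3.702

OR_MH = Σ(aᵢdᵢ/nᵢ) / Σ(bᵢcᵢ/nᵢ), where nᵢ is the stratum total.
Stratum 1 (Women): n = 591; a·d/n = 212·174/591 = 62.4162; b·c/n = 24·181/591 = 7.3503
Stratum 2 (Men): n = 549; a·d/n = 196·125/549 = 44.6266; b·c/n = 80·148/549 = 21.5665
OR_MH = (62.4162 + 44.6266) / (7.3503 + 21.5665) = 107.0428 / 28.9167 = 3.70176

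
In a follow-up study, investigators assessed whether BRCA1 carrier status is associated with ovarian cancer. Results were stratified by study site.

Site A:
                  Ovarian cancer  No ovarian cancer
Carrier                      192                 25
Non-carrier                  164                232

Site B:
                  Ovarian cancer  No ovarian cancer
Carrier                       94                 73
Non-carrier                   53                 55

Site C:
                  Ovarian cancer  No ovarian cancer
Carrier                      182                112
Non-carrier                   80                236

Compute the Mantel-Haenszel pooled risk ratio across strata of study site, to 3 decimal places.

RR_MH = Σ(aᵢ·n₀ᵢ/nᵢ) / Σ(cᵢ·n₁ᵢ/nᵢ), with n₁ᵢ = aᵢ+bᵢ (exposed), n₀ᵢ = cᵢ+dᵢ (unexposed), nᵢ = n₁ᵢ+n₀ᵢ.
Stratum 1 (Site A): n₁ = 217, n₀ = 396, n = 613; a·n₀/n = 192·396/613 = 124.0326; c·n₁/n = 164·217/613 = 58.0555
Stratum 2 (Site B): n₁ = 167, n₀ = 108, n = 275; a·n₀/n = 94·108/275 = 36.9164; c·n₁/n = 53·167/275 = 32.1855
Stratum 3 (Site C): n₁ = 294, n₀ = 316, n = 610; a·n₀/n = 182·316/610 = 94.2820; c·n₁/n = 80·294/610 = 38.5574
RR_MH = (124.0326 + 36.9164 + 94.2820) / (58.0555 + 32.1855 + 38.5574) = 255.2310 / 128.7983 = 1.98163

1.982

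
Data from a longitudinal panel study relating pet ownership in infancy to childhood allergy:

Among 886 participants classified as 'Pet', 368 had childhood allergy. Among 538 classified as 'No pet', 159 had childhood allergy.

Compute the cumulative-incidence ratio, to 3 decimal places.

From the description: a = 368, b = 518, c = 159, d = 379.
Risk in exposed = 368/886 = 0.41535; risk in unexposed = 159/538 = 0.29554.
RR = 0.41535 / 0.29554 = 1.40540
The risk among the exposed is 1.41 times that among the unexposed.

1.405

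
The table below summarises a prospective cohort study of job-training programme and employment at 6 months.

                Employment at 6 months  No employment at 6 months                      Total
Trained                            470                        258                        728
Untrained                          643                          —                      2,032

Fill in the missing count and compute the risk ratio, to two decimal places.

The missing cell is in the unexposed row: 2032 − 643 = 1389.
So a = 470, b = 258, c = 643, d = 1389.
RR = [a/(a+b)] / [c/(c+d)] = (470/728) / (643/2032) = 0.64560/0.31644 = 2.04023

2.04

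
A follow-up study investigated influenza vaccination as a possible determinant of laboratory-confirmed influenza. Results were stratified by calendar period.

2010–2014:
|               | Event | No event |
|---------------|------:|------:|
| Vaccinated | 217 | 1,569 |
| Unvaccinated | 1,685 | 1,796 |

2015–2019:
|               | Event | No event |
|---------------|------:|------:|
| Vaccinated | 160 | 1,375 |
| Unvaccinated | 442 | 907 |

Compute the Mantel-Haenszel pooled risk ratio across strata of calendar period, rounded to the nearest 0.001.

RR_MH = Σ(aᵢ·n₀ᵢ/nᵢ) / Σ(cᵢ·n₁ᵢ/nᵢ), with n₁ᵢ = aᵢ+bᵢ (exposed), n₀ᵢ = cᵢ+dᵢ (unexposed), nᵢ = n₁ᵢ+n₀ᵢ.
Stratum 1 (2010–2014): n₁ = 1786, n₀ = 3481, n = 5267; a·n₀/n = 217·3481/5267 = 143.4169; c·n₁/n = 1685·1786/5267 = 571.3708
Stratum 2 (2015–2019): n₁ = 1535, n₀ = 1349, n = 2884; a·n₀/n = 160·1349/2884 = 74.8405; c·n₁/n = 442·1535/2884 = 235.2531
RR_MH = (143.4169 + 74.8405) / (571.3708 + 235.2531) = 218.2574 / 806.6239 = 0.27058

0.271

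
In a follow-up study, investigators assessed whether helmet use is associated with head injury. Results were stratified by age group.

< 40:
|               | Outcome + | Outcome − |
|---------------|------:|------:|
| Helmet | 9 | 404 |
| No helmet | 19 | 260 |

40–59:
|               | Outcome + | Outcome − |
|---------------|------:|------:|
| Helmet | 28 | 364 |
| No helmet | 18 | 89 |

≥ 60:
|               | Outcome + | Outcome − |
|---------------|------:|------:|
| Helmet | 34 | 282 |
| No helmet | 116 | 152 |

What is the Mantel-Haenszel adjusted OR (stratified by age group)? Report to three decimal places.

0.215

OR_MH = Σ(aᵢdᵢ/nᵢ) / Σ(bᵢcᵢ/nᵢ), where nᵢ is the stratum total.
Stratum 1 (< 40): n = 692; a·d/n = 9·260/692 = 3.3815; b·c/n = 404·19/692 = 11.0925
Stratum 2 (40–59): n = 499; a·d/n = 28·89/499 = 4.9940; b·c/n = 364·18/499 = 13.1303
Stratum 3 (≥ 60): n = 584; a·d/n = 34·152/584 = 8.8493; b·c/n = 282·116/584 = 56.0137
OR_MH = (3.3815 + 4.9940 + 8.8493) / (11.0925 + 13.1303 + 56.0137) = 17.2248 / 80.2364 = 0.21468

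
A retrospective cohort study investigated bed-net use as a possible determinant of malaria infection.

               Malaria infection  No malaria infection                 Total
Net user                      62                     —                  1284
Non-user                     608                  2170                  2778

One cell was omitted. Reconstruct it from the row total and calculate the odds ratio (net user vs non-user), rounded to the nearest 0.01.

The missing cell is in the exposed row: 1284 − 62 = 1222.
So a = 62, b = 1222, c = 608, d = 2170.
OR = (a·d)/(b·c) = (62 × 2170) / (1222 × 608) = 134540 / 742976 = 0.18108

0.18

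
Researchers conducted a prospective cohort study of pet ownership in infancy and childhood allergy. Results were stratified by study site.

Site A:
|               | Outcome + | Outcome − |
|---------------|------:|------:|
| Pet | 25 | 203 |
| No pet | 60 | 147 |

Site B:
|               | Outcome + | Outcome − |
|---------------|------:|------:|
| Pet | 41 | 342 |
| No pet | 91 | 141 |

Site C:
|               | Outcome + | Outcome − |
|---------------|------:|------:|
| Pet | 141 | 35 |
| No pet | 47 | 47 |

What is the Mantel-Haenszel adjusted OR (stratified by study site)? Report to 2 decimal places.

0.50

OR_MH = Σ(aᵢdᵢ/nᵢ) / Σ(bᵢcᵢ/nᵢ), where nᵢ is the stratum total.
Stratum 1 (Site A): n = 435; a·d/n = 25·147/435 = 8.4483; b·c/n = 203·60/435 = 28.0000
Stratum 2 (Site B): n = 615; a·d/n = 41·141/615 = 9.4000; b·c/n = 342·91/615 = 50.6049
Stratum 3 (Site C): n = 270; a·d/n = 141·47/270 = 24.5444; b·c/n = 35·47/270 = 6.0926
OR_MH = (8.4483 + 9.4000 + 24.5444) / (28.0000 + 50.6049 + 6.0926) = 42.3927 / 84.6975 = 0.50052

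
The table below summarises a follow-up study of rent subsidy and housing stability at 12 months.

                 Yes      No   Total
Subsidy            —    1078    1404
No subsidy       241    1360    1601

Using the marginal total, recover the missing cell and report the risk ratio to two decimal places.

The missing cell is in the exposed row: 1404 − 1078 = 326.
So a = 326, b = 1078, c = 241, d = 1360.
RR = [a/(a+b)] / [c/(c+d)] = (326/1404) / (241/1601) = 0.23219/0.15053 = 1.54250

1.54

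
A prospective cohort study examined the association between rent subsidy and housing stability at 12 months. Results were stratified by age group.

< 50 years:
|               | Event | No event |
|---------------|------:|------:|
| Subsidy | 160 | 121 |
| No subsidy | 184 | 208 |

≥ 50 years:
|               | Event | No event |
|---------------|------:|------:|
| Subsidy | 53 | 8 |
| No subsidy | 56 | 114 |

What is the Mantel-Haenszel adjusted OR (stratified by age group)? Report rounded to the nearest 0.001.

OR_MH = Σ(aᵢdᵢ/nᵢ) / Σ(bᵢcᵢ/nᵢ), where nᵢ is the stratum total.
Stratum 1 (< 50 years): n = 673; a·d/n = 160·208/673 = 49.4502; b·c/n = 121·184/673 = 33.0817
Stratum 2 (≥ 50 years): n = 231; a·d/n = 53·114/231 = 26.1558; b·c/n = 8·56/231 = 1.9394
OR_MH = (49.4502 + 26.1558) / (33.0817 + 1.9394) = 75.6061 / 35.0211 = 2.15887

2.159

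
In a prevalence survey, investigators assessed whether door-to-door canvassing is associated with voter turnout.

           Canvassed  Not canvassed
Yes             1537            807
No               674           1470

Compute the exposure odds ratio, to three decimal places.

4.154

Reading the table with exposure as columns: a = 1537 (Canvassed, case), b = 674 (Canvassed, non-case), c = 807 (Not canvassed, case), d = 1470.
OR = (a·d)/(b·c) = (1537 × 1470) / (674 × 807) = 2259390 / 543918 = 4.15392
The odds of voter turnout are about 4.15 times as high in the canvassed group.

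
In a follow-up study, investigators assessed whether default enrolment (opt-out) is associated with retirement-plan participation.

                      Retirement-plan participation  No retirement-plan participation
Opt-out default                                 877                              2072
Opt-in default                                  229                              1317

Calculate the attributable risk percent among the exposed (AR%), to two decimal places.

50.19

Cells: a = 877, b = 2072, c = 229, d = 1317.
Risk in exposed = 877/2949 = 0.29739; risk in unexposed = 229/1546 = 0.14812.
RR = 0.29739/0.14812 = 2.00770
AR% = (RR − 1)/RR × 100 = (2.00770 − 1)/2.00770 × 100 = 50.1918%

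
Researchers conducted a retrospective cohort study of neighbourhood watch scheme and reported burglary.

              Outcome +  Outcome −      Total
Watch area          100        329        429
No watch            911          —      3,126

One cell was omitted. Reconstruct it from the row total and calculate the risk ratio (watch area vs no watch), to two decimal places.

The missing cell is in the unexposed row: 3126 − 911 = 2215.
So a = 100, b = 329, c = 911, d = 2215.
RR = [a/(a+b)] / [c/(c+d)] = (100/429) / (911/3126) = 0.23310/0.29143 = 0.79986

0.80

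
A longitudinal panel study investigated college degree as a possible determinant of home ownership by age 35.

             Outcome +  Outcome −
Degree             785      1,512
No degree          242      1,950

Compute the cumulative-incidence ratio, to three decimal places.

3.096

Cells: a = 785, b = 1512, c = 242, d = 1950.
Risk in exposed = 785/2297 = 0.34175; risk in unexposed = 242/2192 = 0.11040.
RR = 0.34175 / 0.11040 = 3.09552
The risk among the exposed is 3.10 times that among the unexposed.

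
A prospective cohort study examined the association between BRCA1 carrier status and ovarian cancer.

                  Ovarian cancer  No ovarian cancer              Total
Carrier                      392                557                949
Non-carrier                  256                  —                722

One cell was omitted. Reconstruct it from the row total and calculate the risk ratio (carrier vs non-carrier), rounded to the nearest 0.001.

1.165

The missing cell is in the unexposed row: 722 − 256 = 466.
So a = 392, b = 557, c = 256, d = 466.
RR = [a/(a+b)] / [c/(c+d)] = (392/949) / (256/722) = 0.41307/0.35457 = 1.16498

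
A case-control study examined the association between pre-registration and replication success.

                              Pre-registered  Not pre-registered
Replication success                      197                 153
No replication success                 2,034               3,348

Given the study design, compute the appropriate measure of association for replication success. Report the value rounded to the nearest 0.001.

Reading the table with exposure as columns: a = 197 (Pre-registered, case), b = 2034 (Pre-registered, non-case), c = 153 (Not pre-registered, case), d = 3348.
This is a case-control study: participants were sampled on outcome status, so risks in the source population cannot be estimated directly — relative risk is not valid here. The odds ratio is the appropriate measure.
OR = (a·d)/(b·c) = (197 × 3348) / (2034 × 153) = 659556 / 311202 = 2.11938

2.119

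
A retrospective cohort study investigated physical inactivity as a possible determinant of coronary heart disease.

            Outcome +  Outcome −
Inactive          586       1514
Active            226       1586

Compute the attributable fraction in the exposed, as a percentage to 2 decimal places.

Cells: a = 586, b = 1514, c = 226, d = 1586.
Risk in exposed = 586/2100 = 0.27905; risk in unexposed = 226/1812 = 0.12472.
RR = 0.27905/0.12472 = 2.23732
AR% = (RR − 1)/RR × 100 = (2.23732 − 1)/2.23732 × 100 = 55.3037%

55.30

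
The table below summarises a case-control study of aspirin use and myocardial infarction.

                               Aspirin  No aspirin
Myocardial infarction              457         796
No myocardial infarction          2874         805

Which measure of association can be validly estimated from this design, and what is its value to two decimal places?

0.16

Reading the table with exposure as columns: a = 457 (Aspirin, case), b = 2874 (Aspirin, non-case), c = 796 (No aspirin, case), d = 805.
This is a case-control study: participants were sampled on outcome status, so risks in the source population cannot be estimated directly — relative risk is not valid here. The odds ratio is the appropriate measure.
OR = (a·d)/(b·c) = (457 × 805) / (2874 × 796) = 367885 / 2287704 = 0.16081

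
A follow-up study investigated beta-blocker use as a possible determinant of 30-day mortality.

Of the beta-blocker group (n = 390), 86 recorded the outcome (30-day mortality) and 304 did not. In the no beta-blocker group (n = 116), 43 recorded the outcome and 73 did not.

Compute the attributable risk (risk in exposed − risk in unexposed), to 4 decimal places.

From the description: a = 86, b = 304, c = 43, d = 73.
Risk in exposed = 86/390 = 0.220513; risk in unexposed = 43/116 = 0.370690.
Risk difference = 0.220513 − 0.370690 = -0.150177

-0.1502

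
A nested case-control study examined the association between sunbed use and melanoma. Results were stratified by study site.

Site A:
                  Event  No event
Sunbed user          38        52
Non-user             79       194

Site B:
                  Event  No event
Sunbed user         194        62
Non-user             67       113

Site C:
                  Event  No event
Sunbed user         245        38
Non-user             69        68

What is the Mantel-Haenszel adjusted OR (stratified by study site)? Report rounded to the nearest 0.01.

4.07

OR_MH = Σ(aᵢdᵢ/nᵢ) / Σ(bᵢcᵢ/nᵢ), where nᵢ is the stratum total.
Stratum 1 (Site A): n = 363; a·d/n = 38·194/363 = 20.3085; b·c/n = 52·79/363 = 11.3168
Stratum 2 (Site B): n = 436; a·d/n = 194·113/436 = 50.2798; b·c/n = 62·67/436 = 9.5275
Stratum 3 (Site C): n = 420; a·d/n = 245·68/420 = 39.6667; b·c/n = 38·69/420 = 6.2429
OR_MH = (20.3085 + 50.2798 + 39.6667) / (11.3168 + 9.5275 + 6.2429) = 110.2550 / 27.0872 = 4.07038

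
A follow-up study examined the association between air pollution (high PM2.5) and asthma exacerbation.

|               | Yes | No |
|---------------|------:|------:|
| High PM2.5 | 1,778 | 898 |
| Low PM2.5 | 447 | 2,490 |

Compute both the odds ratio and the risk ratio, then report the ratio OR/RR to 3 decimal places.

Cells: a = 1778, b = 898, c = 447, d = 2490.
OR = (1778·2490)/(898·447) = 4427220/401406 = 11.02928
Risk in exposed = 1778/2676 = 0.66442; risk in unexposed = 447/2937 = 0.15220; RR = 4.36558
OR/RR = 11.02928 / 4.36558 = 2.52642
The outcome is not rare, so the OR lies further from 1 than the RR.

2.526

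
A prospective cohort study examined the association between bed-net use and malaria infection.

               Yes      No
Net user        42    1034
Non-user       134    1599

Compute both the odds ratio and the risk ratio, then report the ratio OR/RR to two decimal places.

0.96

Cells: a = 42, b = 1034, c = 134, d = 1599.
OR = (42·1599)/(1034·134) = 67158/138556 = 0.48470
Risk in exposed = 42/1076 = 0.03903; risk in unexposed = 134/1733 = 0.07732; RR = 0.50481
OR/RR = 0.48470 / 0.50481 = 0.96016
The outcome is rare in both groups, so OR ≈ RR (ratio near 1).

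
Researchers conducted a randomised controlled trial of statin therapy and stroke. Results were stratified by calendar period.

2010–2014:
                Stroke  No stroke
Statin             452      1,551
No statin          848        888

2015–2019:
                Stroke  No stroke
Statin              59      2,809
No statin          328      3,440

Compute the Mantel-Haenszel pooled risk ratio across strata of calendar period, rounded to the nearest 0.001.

0.408

RR_MH = Σ(aᵢ·n₀ᵢ/nᵢ) / Σ(cᵢ·n₁ᵢ/nᵢ), with n₁ᵢ = aᵢ+bᵢ (exposed), n₀ᵢ = cᵢ+dᵢ (unexposed), nᵢ = n₁ᵢ+n₀ᵢ.
Stratum 1 (2010–2014): n₁ = 2003, n₀ = 1736, n = 3739; a·n₀/n = 452·1736/3739 = 209.8615; c·n₁/n = 848·2003/3739 = 454.2776
Stratum 2 (2015–2019): n₁ = 2868, n₀ = 3768, n = 6636; a·n₀/n = 59·3768/6636 = 33.5009; c·n₁/n = 328·2868/6636 = 141.7577
RR_MH = (209.8615 + 33.5009) / (454.2776 + 141.7577) = 243.3624 / 596.0353 = 0.40830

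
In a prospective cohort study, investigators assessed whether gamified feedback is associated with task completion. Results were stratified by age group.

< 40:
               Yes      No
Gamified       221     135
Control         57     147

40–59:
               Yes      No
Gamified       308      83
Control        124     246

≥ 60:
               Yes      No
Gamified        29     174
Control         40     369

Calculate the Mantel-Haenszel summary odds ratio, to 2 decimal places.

OR_MH = Σ(aᵢdᵢ/nᵢ) / Σ(bᵢcᵢ/nᵢ), where nᵢ is the stratum total.
Stratum 1 (< 40): n = 560; a·d/n = 221·147/560 = 58.0125; b·c/n = 135·57/560 = 13.7411
Stratum 2 (40–59): n = 761; a·d/n = 308·246/761 = 99.5637; b·c/n = 83·124/761 = 13.5243
Stratum 3 (≥ 60): n = 612; a·d/n = 29·369/612 = 17.4853; b·c/n = 174·40/612 = 11.3725
OR_MH = (58.0125 + 99.5637 + 17.4853) / (13.7411 + 13.5243 + 11.3725) = 175.0615 / 38.6379 = 4.53082

4.53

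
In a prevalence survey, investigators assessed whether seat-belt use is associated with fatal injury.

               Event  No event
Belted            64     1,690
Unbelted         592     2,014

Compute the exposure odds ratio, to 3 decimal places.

0.129

Cells: a = 64, b = 1690, c = 592, d = 2014.
OR = (a·d)/(b·c) = (64 × 2014) / (1690 × 592) = 128896 / 1000480 = 0.12883
Exposure is associated with lower odds of fatal injury (OR = 0.13 < 1).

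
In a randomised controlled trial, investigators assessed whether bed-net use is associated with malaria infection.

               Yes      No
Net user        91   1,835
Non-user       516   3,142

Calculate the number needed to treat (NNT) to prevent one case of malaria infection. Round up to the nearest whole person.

Risk in treated group = 91/1926 = 0.04725; risk in control = 516/3658 = 0.14106.
Absolute risk reduction = 0.14106 − 0.04725 = 0.09381
NNT = 1 / ARR = 1 / 0.09381 = 10.660 → round up → 11

11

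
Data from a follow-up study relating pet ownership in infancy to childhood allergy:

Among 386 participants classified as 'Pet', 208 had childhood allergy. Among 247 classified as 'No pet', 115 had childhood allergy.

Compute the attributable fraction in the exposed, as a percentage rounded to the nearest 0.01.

From the description: a = 208, b = 178, c = 115, d = 132.
Risk in exposed = 208/386 = 0.53886; risk in unexposed = 115/247 = 0.46559.
RR = 0.53886/0.46559 = 1.15738
AR% = (RR − 1)/RR × 100 = (1.15738 − 1)/1.15738 × 100 = 13.5978%

13.60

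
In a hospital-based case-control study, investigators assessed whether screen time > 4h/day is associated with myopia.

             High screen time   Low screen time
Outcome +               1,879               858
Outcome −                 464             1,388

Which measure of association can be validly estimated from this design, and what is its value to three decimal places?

6.551

Reading the table with exposure as columns: a = 1879 (High screen time, case), b = 464 (High screen time, non-case), c = 858 (Low screen time, case), d = 1388.
This is a hospital-based case-control study: participants were sampled on outcome status, so risks in the source population cannot be estimated directly — relative risk is not valid here. The odds ratio is the appropriate measure.
OR = (a·d)/(b·c) = (1879 × 1388) / (464 × 858) = 2608052 / 398112 = 6.55105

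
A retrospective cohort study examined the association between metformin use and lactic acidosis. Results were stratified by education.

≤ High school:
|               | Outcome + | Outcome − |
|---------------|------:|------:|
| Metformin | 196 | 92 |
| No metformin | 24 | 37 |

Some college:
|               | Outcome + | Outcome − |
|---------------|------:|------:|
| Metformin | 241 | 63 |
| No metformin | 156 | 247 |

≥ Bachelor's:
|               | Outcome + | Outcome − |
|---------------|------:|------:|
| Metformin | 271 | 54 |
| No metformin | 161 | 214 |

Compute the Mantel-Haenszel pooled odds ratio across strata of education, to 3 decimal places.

5.753

OR_MH = Σ(aᵢdᵢ/nᵢ) / Σ(bᵢcᵢ/nᵢ), where nᵢ is the stratum total.
Stratum 1 (≤ High school): n = 349; a·d/n = 196·37/349 = 20.7794; b·c/n = 92·24/349 = 6.3266
Stratum 2 (Some college): n = 707; a·d/n = 241·247/707 = 84.1966; b·c/n = 63·156/707 = 13.9010
Stratum 3 (≥ Bachelor's): n = 700; a·d/n = 271·214/700 = 82.8486; b·c/n = 54·161/700 = 12.4200
OR_MH = (20.7794 + 84.1966 + 82.8486) / (6.3266 + 13.9010 + 12.4200) = 187.8245 / 32.6476 = 5.75308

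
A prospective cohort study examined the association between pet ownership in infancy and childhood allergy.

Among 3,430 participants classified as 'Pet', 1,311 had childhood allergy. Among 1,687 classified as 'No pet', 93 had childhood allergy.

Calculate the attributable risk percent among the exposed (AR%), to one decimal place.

From the description: a = 1311, b = 2119, c = 93, d = 1594.
Risk in exposed = 1311/3430 = 0.38222; risk in unexposed = 93/1687 = 0.05513.
RR = 0.38222/0.05513 = 6.93331
AR% = (RR − 1)/RR × 100 = (6.93331 − 1)/6.93331 × 100 = 85.5769%

85.6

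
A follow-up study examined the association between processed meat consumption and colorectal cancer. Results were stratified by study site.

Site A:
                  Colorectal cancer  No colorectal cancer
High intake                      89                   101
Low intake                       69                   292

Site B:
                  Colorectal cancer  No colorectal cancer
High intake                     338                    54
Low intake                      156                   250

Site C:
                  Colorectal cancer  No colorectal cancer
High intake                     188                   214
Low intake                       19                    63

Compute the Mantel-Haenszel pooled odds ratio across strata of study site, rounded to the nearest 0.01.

5.62

OR_MH = Σ(aᵢdᵢ/nᵢ) / Σ(bᵢcᵢ/nᵢ), where nᵢ is the stratum total.
Stratum 1 (Site A): n = 551; a·d/n = 89·292/551 = 47.1652; b·c/n = 101·69/551 = 12.6479
Stratum 2 (Site B): n = 798; a·d/n = 338·250/798 = 105.8897; b·c/n = 54·156/798 = 10.5564
Stratum 3 (Site C): n = 484; a·d/n = 188·63/484 = 24.4711; b·c/n = 214·19/484 = 8.4008
OR_MH = (47.1652 + 105.8897 + 24.4711) / (12.6479 + 10.5564 + 8.4008) = 177.5260 / 31.6051 = 5.61700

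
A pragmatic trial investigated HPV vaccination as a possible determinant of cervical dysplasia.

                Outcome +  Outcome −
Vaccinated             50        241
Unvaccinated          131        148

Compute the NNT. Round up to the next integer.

4

Risk in treated group = 50/291 = 0.17182; risk in control = 131/279 = 0.46953.
Absolute risk reduction = 0.46953 − 0.17182 = 0.29771
NNT = 1 / ARR = 1 / 0.29771 = 3.359 → round up → 4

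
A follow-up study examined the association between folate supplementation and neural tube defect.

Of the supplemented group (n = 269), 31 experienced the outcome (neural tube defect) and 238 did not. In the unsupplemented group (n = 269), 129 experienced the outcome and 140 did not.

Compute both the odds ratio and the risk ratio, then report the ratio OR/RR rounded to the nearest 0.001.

0.588

From the description: a = 31, b = 238, c = 129, d = 140.
OR = (31·140)/(238·129) = 4340/30702 = 0.14136
Risk in exposed = 31/269 = 0.11524; risk in unexposed = 129/269 = 0.47955; RR = 0.24031
OR/RR = 0.14136 / 0.24031 = 0.58824
The outcome is not rare, so the OR lies further from 1 than the RR.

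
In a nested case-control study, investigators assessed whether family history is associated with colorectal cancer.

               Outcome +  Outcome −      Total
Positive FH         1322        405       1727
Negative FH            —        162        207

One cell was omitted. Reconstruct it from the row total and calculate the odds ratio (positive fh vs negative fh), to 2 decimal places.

The missing cell is in the unexposed row: 207 − 162 = 45.
So a = 1322, b = 405, c = 45, d = 162.
OR = (a·d)/(b·c) = (1322 × 162) / (405 × 45) = 214164 / 18225 = 11.75111

11.75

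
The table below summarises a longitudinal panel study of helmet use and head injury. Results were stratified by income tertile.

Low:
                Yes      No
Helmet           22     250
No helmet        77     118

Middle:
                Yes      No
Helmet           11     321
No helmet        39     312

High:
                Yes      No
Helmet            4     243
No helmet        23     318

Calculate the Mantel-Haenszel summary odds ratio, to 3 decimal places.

OR_MH = Σ(aᵢdᵢ/nᵢ) / Σ(bᵢcᵢ/nᵢ), where nᵢ is the stratum total.
Stratum 1 (Low): n = 467; a·d/n = 22·118/467 = 5.5589; b·c/n = 250·77/467 = 41.2206
Stratum 2 (Middle): n = 683; a·d/n = 11·312/683 = 5.0249; b·c/n = 321·39/683 = 18.3294
Stratum 3 (High): n = 588; a·d/n = 4·318/588 = 2.1633; b·c/n = 243·23/588 = 9.5051
OR_MH = (5.5589 + 5.0249 + 2.1633) / (41.2206 + 18.3294 + 9.5051) = 12.7470 / 69.0551 = 0.18459

0.185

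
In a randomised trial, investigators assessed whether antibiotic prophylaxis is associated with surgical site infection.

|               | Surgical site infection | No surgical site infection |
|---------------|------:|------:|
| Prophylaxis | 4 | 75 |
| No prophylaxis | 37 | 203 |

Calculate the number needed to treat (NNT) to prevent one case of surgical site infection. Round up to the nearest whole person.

Risk in treated group = 4/79 = 0.05063; risk in control = 37/240 = 0.15417.
Absolute risk reduction = 0.15417 − 0.05063 = 0.10353
NNT = 1 / ARR = 1 / 0.10353 = 9.659 → round up → 10

10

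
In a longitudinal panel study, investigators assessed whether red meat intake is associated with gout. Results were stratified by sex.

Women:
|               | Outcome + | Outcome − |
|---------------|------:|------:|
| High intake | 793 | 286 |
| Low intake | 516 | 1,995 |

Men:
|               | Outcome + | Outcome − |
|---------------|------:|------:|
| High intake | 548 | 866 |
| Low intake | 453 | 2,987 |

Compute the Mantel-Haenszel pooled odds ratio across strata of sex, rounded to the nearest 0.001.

OR_MH = Σ(aᵢdᵢ/nᵢ) / Σ(bᵢcᵢ/nᵢ), where nᵢ is the stratum total.
Stratum 1 (Women): n = 3590; a·d/n = 793·1995/3590 = 440.6783; b·c/n = 286·516/3590 = 41.1075
Stratum 2 (Men): n = 4854; a·d/n = 548·2987/4854 = 337.2221; b·c/n = 866·453/4854 = 80.8195
OR_MH = (440.6783 + 337.2221) / (41.1075 + 80.8195) = 777.9004 / 121.9271 = 6.38005

6.380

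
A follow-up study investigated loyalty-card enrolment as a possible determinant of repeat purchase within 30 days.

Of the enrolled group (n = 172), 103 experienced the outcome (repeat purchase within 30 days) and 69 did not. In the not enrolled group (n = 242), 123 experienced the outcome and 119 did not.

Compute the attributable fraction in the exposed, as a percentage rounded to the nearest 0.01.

15.12

From the description: a = 103, b = 69, c = 123, d = 119.
Risk in exposed = 103/172 = 0.59884; risk in unexposed = 123/242 = 0.50826.
RR = 0.59884/0.50826 = 1.17820
AR% = (RR − 1)/RR × 100 = (1.17820 − 1)/1.17820 × 100 = 15.1248%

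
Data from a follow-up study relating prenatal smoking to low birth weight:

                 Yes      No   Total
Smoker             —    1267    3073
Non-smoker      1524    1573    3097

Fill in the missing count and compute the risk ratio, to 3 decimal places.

1.194

The missing cell is in the exposed row: 3073 − 1267 = 1806.
So a = 1806, b = 1267, c = 1524, d = 1573.
RR = [a/(a+b)] / [c/(c+d)] = (1806/3073) / (1524/3097) = 0.58770/0.49209 = 1.19429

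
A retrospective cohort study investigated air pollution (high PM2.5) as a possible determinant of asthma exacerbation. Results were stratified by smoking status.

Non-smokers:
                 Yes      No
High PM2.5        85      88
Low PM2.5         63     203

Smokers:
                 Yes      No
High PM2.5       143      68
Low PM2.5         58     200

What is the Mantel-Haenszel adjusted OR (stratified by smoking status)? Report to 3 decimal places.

4.767

OR_MH = Σ(aᵢdᵢ/nᵢ) / Σ(bᵢcᵢ/nᵢ), where nᵢ is the stratum total.
Stratum 1 (Non-smokers): n = 439; a·d/n = 85·203/439 = 39.3052; b·c/n = 88·63/439 = 12.6287
Stratum 2 (Smokers): n = 469; a·d/n = 143·200/469 = 60.9808; b·c/n = 68·58/469 = 8.4094
OR_MH = (39.3052 + 60.9808) / (12.6287 + 8.4094) = 100.2860 / 21.0381 = 4.76688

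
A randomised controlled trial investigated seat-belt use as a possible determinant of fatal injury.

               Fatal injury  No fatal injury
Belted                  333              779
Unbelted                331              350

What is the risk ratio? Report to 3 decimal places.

0.616

Cells: a = 333, b = 779, c = 331, d = 350.
Risk in exposed = 333/1112 = 0.29946; risk in unexposed = 331/681 = 0.48605.
RR = 0.29946 / 0.48605 = 0.61611
The risk is 38% lower among the exposed than among the unexposed.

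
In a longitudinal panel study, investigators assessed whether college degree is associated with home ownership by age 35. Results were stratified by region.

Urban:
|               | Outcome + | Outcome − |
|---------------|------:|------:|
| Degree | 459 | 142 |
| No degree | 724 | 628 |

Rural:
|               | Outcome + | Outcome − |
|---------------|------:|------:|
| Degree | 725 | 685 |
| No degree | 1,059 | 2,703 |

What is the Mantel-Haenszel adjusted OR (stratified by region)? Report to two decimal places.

OR_MH = Σ(aᵢdᵢ/nᵢ) / Σ(bᵢcᵢ/nᵢ), where nᵢ is the stratum total.
Stratum 1 (Urban): n = 1953; a·d/n = 459·628/1953 = 147.5945; b·c/n = 142·724/1953 = 52.6411
Stratum 2 (Rural): n = 5172; a·d/n = 725·2703/5172 = 378.9008; b·c/n = 685·1059/5172 = 140.2581
OR_MH = (147.5945 + 378.9008) / (52.6411 + 140.2581) = 526.4953 / 192.8992 = 2.72938

2.73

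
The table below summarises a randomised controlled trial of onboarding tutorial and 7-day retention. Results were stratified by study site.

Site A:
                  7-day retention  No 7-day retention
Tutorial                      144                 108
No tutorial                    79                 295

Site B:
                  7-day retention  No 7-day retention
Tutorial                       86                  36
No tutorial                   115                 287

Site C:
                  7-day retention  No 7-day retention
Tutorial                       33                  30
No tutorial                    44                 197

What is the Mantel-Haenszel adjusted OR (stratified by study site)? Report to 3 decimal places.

5.270

OR_MH = Σ(aᵢdᵢ/nᵢ) / Σ(bᵢcᵢ/nᵢ), where nᵢ is the stratum total.
Stratum 1 (Site A): n = 626; a·d/n = 144·295/626 = 67.8594; b·c/n = 108·79/626 = 13.6294
Stratum 2 (Site B): n = 524; a·d/n = 86·287/524 = 47.1031; b·c/n = 36·115/524 = 7.9008
Stratum 3 (Site C): n = 304; a·d/n = 33·197/304 = 21.3849; b·c/n = 30·44/304 = 4.3421
OR_MH = (67.8594 + 47.1031 + 21.3849) / (13.6294 + 7.9008 + 4.3421) = 136.3473 / 25.8723 = 5.27002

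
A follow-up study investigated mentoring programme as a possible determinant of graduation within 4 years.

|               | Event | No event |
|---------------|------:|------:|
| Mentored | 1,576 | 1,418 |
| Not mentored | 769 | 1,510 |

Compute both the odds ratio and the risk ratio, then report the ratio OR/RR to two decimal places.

Cells: a = 1576, b = 1418, c = 769, d = 1510.
OR = (1576·1510)/(1418·769) = 2379760/1090442 = 2.18238
Risk in exposed = 1576/2994 = 0.52639; risk in unexposed = 769/2279 = 0.33743; RR = 1.55999
OR/RR = 2.18238 / 1.55999 = 1.39897
The outcome is not rare, so the OR lies further from 1 than the RR.

1.40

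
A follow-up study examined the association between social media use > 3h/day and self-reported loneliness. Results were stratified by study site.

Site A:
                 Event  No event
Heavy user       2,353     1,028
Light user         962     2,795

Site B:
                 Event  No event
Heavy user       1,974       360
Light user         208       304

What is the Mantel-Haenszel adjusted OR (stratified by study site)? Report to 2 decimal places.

6.87

OR_MH = Σ(aᵢdᵢ/nᵢ) / Σ(bᵢcᵢ/nᵢ), where nᵢ is the stratum total.
Stratum 1 (Site A): n = 7138; a·d/n = 2353·2795/7138 = 921.3554; b·c/n = 1028·962/7138 = 138.5453
Stratum 2 (Site B): n = 2846; a·d/n = 1974·304/2846 = 210.8559; b·c/n = 360·208/2846 = 26.3106
OR_MH = (921.3554 + 210.8559) / (138.5453 + 26.3106) = 1132.2114 / 164.8559 = 6.86789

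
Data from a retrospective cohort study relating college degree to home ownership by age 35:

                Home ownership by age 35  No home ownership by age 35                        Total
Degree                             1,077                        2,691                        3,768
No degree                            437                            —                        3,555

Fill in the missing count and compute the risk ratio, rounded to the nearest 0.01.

The missing cell is in the unexposed row: 3555 − 437 = 3118.
So a = 1077, b = 2691, c = 437, d = 3118.
RR = [a/(a+b)] / [c/(c+d)] = (1077/3768) / (437/3555) = 0.28583/0.12293 = 2.32521

2.33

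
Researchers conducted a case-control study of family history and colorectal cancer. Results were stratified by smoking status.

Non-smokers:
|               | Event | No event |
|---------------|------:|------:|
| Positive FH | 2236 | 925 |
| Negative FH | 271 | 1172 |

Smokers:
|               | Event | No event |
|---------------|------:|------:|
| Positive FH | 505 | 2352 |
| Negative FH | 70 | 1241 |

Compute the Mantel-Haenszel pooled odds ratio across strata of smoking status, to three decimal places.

7.659

OR_MH = Σ(aᵢdᵢ/nᵢ) / Σ(bᵢcᵢ/nᵢ), where nᵢ is the stratum total.
Stratum 1 (Non-smokers): n = 4604; a·d/n = 2236·1172/4604 = 569.1990; b·c/n = 925·271/4604 = 54.4472
Stratum 2 (Smokers): n = 4168; a·d/n = 505·1241/4168 = 150.3611; b·c/n = 2352·70/4168 = 39.5010
OR_MH = (569.1990 + 150.3611) / (54.4472 + 39.5010) = 719.5600 / 93.9482 = 7.65912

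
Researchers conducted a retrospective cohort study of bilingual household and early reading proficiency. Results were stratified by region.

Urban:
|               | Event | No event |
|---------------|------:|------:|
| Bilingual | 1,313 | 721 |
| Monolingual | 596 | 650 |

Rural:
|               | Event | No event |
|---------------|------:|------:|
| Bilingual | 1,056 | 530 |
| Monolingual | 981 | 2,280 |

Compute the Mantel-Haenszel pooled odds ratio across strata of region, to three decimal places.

3.177

OR_MH = Σ(aᵢdᵢ/nᵢ) / Σ(bᵢcᵢ/nᵢ), where nᵢ is the stratum total.
Stratum 1 (Urban): n = 3280; a·d/n = 1313·650/3280 = 260.1982; b·c/n = 721·596/3280 = 131.0110
Stratum 2 (Rural): n = 4847; a·d/n = 1056·2280/4847 = 496.7361; b·c/n = 530·981/4847 = 107.2684
OR_MH = (260.1982 + 496.7361) / (131.0110 + 107.2684) = 756.9343 / 238.2794 = 3.17667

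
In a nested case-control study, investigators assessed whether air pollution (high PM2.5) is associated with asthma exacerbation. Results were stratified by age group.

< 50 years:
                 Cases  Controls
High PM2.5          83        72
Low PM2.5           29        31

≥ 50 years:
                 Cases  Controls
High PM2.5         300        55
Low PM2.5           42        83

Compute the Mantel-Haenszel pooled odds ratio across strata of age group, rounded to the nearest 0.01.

OR_MH = Σ(aᵢdᵢ/nᵢ) / Σ(bᵢcᵢ/nᵢ), where nᵢ is the stratum total.
Stratum 1 (< 50 years): n = 215; a·d/n = 83·31/215 = 11.9674; b·c/n = 72·29/215 = 9.7116
Stratum 2 (≥ 50 years): n = 480; a·d/n = 300·83/480 = 51.8750; b·c/n = 55·42/480 = 4.8125
OR_MH = (11.9674 + 51.8750) / (9.7116 + 4.8125) = 63.8424 / 14.5241 = 4.39561

4.40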